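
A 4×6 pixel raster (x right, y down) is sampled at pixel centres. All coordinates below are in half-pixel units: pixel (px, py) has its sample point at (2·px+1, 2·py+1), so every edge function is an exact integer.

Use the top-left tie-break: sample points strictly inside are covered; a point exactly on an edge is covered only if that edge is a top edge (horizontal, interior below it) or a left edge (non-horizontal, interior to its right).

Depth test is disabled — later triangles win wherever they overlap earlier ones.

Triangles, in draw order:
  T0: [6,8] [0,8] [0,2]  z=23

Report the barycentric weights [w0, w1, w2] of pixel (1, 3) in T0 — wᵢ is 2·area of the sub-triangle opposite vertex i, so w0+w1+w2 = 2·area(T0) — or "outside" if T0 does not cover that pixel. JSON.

T0:
  2·area = 36
  edge (6, 8)→(0, 8): d=(-6,0) right/bottom  bias=-1
  edge (0, 8)→(0, 2): d=(0,-6) top-left  bias=+0
  edge (0, 2)→(6, 8): d=(6,6) right/bottom  bias=-1
    (0,1)@(1, 3): e=[30,6,0] → ·  [on edge]
    (0,2)@(1, 5): e=[18,6,12] → █
    (1,2)@(3, 5): e=[18,18,0] → ·  [on edge]
    (0,3)@(1, 7): e=[6,6,24] → █
    (1,3)@(3, 7): e=[6,18,12] → █
    (2,3)@(5, 7): e=[6,30,0] → ·  [on edge]
    (0,4)@(1, 9): e=[-6,6,36] → ·
    (1,4)@(3, 9): e=[-6,18,24] → ·
    (3,4)@(7, 9): e=[-6,42,0] → ·  [on edge]
  covered (3 px):
    · · · ·
    · · · ·
    █ · · ·
    █ █ · ·
    · · · ·
    · · · ·

Final: [18,12,6]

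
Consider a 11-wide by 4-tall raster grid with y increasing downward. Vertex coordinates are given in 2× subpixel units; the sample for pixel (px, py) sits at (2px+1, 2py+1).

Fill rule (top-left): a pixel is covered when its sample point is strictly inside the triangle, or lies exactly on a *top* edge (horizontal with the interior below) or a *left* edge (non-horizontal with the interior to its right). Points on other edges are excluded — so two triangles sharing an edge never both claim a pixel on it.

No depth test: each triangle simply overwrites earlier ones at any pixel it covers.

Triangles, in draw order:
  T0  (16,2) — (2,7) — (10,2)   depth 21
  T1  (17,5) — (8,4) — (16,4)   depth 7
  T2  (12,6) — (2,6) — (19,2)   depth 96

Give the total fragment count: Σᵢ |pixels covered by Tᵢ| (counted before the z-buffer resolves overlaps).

T0:
  2·area = 30
  edge (16, 2)→(2, 7): d=(-14,5) right/bottom  bias=-1
  edge (2, 7)→(10, 2): d=(8,-5) top-left  bias=+0
  edge (10, 2)→(16, 2): d=(6,0) top-left  bias=+0
    (4,1)@(9, 3): e=[21,3,6] → #
    (5,1)@(11, 3): e=[11,13,6] → #
    (6,1)@(13, 3): e=[1,23,6] → #
    (7,1)@(15, 3): e=[-9,33,6] → ·
    (3,2)@(7, 5): e=[3,9,18] → #
    (4,2)@(9, 5): e=[-7,19,18] → ·
    (5,2)@(11, 5): e=[-17,29,18] → ·
    (6,2)@(13, 5): e=[-27,39,18] → ·
    (3,3)@(7, 7): e=[-25,25,30] → ·
  covered (4 px):
    · · · · · · · · · · ·
    · · · · # # # · · · ·
    · · · # · · · · · · ·
    · · · · · · · · · · ·
T1:
  2·area = 8
  edge (17, 5)→(8, 4): d=(-9,-1) top-left  bias=+0
  edge (8, 4)→(16, 4): d=(8,0) top-left  bias=+0
  edge (16, 4)→(17, 5): d=(1,1) right/bottom  bias=-1
    (6,0)@(13, 1): e=[32,-24,0] → ·  [on edge]
    (7,1)@(15, 3): e=[16,-8,0] → ·  [on edge]
    (8,2)@(17, 5): e=[0,8,0] → ·  [on edge]
    (9,3)@(19, 7): e=[-16,24,0] → ·  [on edge]
  covered (0 px):
    · · · · · · · · · · ·
    · · · · · · · · · · ·
    · · · · · · · · · · ·
    · · · · · · · · · · ·
T2:
  2·area = 40
  edge (12, 6)→(2, 6): d=(-10,0) right/bottom  bias=-1
  edge (2, 6)→(19, 2): d=(17,-4) top-left  bias=+0
  edge (19, 2)→(12, 6): d=(-7,4) right/bottom  bias=-1
    (7,1)@(15, 3): e=[30,1,9] → #
    (8,1)@(17, 3): e=[30,9,1] → #
    (9,1)@(19, 3): e=[30,17,-7] → ·
    (3,2)@(7, 5): e=[10,3,27] → #
    (4,2)@(9, 5): e=[10,11,19] → #
    (5,2)@(11, 5): e=[10,19,11] → #
    (6,2)@(13, 5): e=[10,27,3] → #
    (7,2)@(15, 5): e=[10,35,-5] → ·
    (8,2)@(17, 5): e=[10,43,-13] → ·
    (3,3)@(7, 7): e=[-10,37,13] → ·
    (4,3)@(9, 7): e=[-10,45,5] → ·
    (5,3)@(11, 7): e=[-10,53,-3] → ·
  covered (6 px):
    · · · · · · · · · · ·
    · · · · · · · # # · ·
    · · · # # # # · · · ·
    · · · · · · · · · · ·

Final: 10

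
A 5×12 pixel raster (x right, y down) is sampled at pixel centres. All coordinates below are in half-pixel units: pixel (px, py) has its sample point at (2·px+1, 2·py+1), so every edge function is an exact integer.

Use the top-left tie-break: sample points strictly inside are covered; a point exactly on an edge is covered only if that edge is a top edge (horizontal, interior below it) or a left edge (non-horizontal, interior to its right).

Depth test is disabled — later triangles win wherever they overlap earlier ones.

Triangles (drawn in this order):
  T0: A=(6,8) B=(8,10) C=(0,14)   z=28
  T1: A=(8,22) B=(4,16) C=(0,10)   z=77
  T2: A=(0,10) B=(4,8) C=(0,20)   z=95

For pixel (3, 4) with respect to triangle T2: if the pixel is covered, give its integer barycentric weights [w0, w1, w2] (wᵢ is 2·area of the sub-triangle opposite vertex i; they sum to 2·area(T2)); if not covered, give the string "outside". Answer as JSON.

T0:
  2·area = 24
  edge (6, 8)→(8, 10): d=(2,2) right/bottom  bias=-1
  edge (8, 10)→(0, 14): d=(-8,4) right/bottom  bias=-1
  edge (0, 14)→(6, 8): d=(6,-6) top-left  bias=+0
    (0,1)@(1, 3): e=[0,84,-60] → .  [on edge]
    (1,2)@(3, 5): e=[0,60,-36] → .  [on edge]
    (4,2)@(9, 5): e=[-12,36,0] → .  [on edge]
    (2,3)@(5, 7): e=[0,36,-12] → .  [on edge]
    (3,3)@(7, 7): e=[-4,28,0] → .  [on edge]
    (2,4)@(5, 9): e=[4,20,0] → X  [on edge]
    (3,4)@(7, 9): e=[0,12,12] → .  [on edge]
    (1,5)@(3, 11): e=[12,12,0] → X  [on edge]
    (3,5)@(7, 11): e=[4,-4,24] → .
    (4,5)@(9, 11): e=[0,-12,36] → .  [on edge]
    (0,6)@(1, 13): e=[20,4,0] → X  [on edge]
    (1,6)@(3, 13): e=[16,-4,12] → .
  covered (4 px):
    . . . . .
    . . . . .
    . . . . .
    . . . . .
    . . X . .
    . X X . .
    X . . . .
    . . . . .
    . . . . .
    . . . . .
    . . . . .
    . . . . .
T1:
  degenerate (2·area = 0) — covers nothing
T2:
  2·area = 40
  edge (0, 10)→(4, 8): d=(4,-2) top-left  bias=+0
  edge (4, 8)→(0, 20): d=(-4,12) right/bottom  bias=-1
  edge (0, 20)→(0, 10): d=(0,-10) top-left  bias=+0
    (2,2)@(5, 5): e=[-10,0,50] → .  [on edge]
    (1,4)@(3, 9): e=[2,8,30] → X
    (2,4)@(5, 9): e=[6,-16,50] → .
    (0,5)@(1, 11): e=[6,24,10] → X
    (1,5)@(3, 11): e=[10,0,30] → .  [on edge]
    (0,6)@(1, 13): e=[14,16,10] → X
    (1,6)@(3, 13): e=[18,-8,30] → .
    (0,7)@(1, 15): e=[22,8,10] → X
    (1,7)@(3, 15): e=[26,-16,30] → .
    (0,8)@(1, 17): e=[30,0,10] → .  [on edge]
  covered (4 px):
    . . . . .
    . . . . .
    . . . . .
    . . . . .
    . X . . .
    X . . . .
    X . . . .
    X . . . .
    . . . . .
    . . . . .
    . . . . .
    . . . . .

Final: "outside"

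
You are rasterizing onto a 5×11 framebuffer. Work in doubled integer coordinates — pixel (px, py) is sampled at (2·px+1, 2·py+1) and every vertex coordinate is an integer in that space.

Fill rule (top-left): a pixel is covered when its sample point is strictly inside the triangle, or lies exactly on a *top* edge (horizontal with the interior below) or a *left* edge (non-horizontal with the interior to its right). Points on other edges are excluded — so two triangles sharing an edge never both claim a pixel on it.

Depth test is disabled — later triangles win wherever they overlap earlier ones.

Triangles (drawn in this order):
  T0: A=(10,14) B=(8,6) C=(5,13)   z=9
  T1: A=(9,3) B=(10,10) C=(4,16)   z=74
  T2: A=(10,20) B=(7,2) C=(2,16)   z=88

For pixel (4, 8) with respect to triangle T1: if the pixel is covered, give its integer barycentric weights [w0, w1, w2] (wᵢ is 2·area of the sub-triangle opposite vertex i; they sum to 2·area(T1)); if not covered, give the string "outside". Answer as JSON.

T0:
  2·area = 38  (B↔C swapped to make it positive)
  edge (10, 14)→(5, 13): d=(-5,-1) top-left  bias=+0
  edge (5, 13)→(8, 6): d=(3,-7) top-left  bias=+0
  edge (8, 6)→(10, 14): d=(2,8) right/bottom  bias=-1
    (3,4)@(7, 9): e=[22,2,14] → #
    (4,4)@(9, 9): e=[24,16,-2] → ·
    (3,5)@(7, 11): e=[12,8,18] → #
    (4,5)@(9, 11): e=[14,22,2] → #
    (2,6)@(5, 13): e=[0,0,38] → #  [on edge]
    (2,7)@(5, 15): e=[-10,6,42] → ·
    (3,7)@(7, 15): e=[-8,20,26] → ·
    (4,7)@(9, 15): e=[-6,34,10] → ·
  covered (6 px):
    · · · · ·
    · · · · ·
    · · · · ·
    · · · · ·
    · · · # ·
    · · · # #
    · · # # #
    · · · · ·
    · · · · ·
    · · · · ·
    · · · · ·
T1:
  2·area = 48
  edge (9, 3)→(10, 10): d=(1,7) right/bottom  bias=-1
  edge (10, 10)→(4, 16): d=(-6,6) right/bottom  bias=-1
  edge (4, 16)→(9, 3): d=(5,-13) top-left  bias=+0
    (4,1)@(9, 3): e=[0,48,0] → ·  [on edge]
    (4,2)@(9, 5): e=[2,36,10] → #
    (4,3)@(9, 7): e=[4,24,20] → #
    (3,4)@(7, 9): e=[20,24,4] → #
    (3,5)@(7, 11): e=[22,12,14] → #
    (4,5)@(9, 11): e=[8,0,40] → ·  [on edge]
    (3,6)@(7, 13): e=[24,0,24] → ·  [on edge]
    (2,7)@(5, 15): e=[40,0,8] → ·  [on edge]
    (1,8)@(3, 17): e=[56,0,-8] → ·  [on edge]
    (0,9)@(1, 19): e=[72,0,-24] → ·  [on edge]
  covered (5 px):
    · · · · ·
    · · · · ·
    · · · · #
    · · · · #
    · · · # #
    · · · # ·
    · · · · ·
    · · · · ·
    · · · · ·
    · · · · ·
    · · · · ·
T2:
  2·area = 132  (B↔C swapped to make it positive)
  edge (10, 20)→(2, 16): d=(-8,-4) top-left  bias=+0
  edge (2, 16)→(7, 2): d=(5,-14) top-left  bias=+0
  edge (7, 2)→(10, 20): d=(3,18) right/bottom  bias=-1
    (3,1)@(7, 3): e=[124,5,3] → #
    (4,1)@(9, 3): e=[132,33,-33] → ·
    (3,2)@(7, 5): e=[108,15,9] → #
    (4,2)@(9, 5): e=[116,43,-27] → ·
    (3,3)@(7, 7): e=[92,25,15] → #
    (4,3)@(9, 7): e=[100,53,-21] → ·
    (2,4)@(5, 9): e=[68,7,57] → #
    (4,4)@(9, 9): e=[84,63,-15] → ·
    (2,5)@(5, 11): e=[52,17,63] → #
    (4,5)@(9, 11): e=[68,73,-9] → ·
    (2,6)@(5, 13): e=[36,27,69] → #
    (4,6)@(9, 13): e=[52,83,-3] → ·
  covered (17 px):
    · · · · ·
    · · · # ·
    · · · # ·
    · · · # ·
    · · # # ·
    · · # # ·
    · · # # ·
    · # # # #
    · · # # #
    · · · · #
    · · · · ·

Answer: "outside"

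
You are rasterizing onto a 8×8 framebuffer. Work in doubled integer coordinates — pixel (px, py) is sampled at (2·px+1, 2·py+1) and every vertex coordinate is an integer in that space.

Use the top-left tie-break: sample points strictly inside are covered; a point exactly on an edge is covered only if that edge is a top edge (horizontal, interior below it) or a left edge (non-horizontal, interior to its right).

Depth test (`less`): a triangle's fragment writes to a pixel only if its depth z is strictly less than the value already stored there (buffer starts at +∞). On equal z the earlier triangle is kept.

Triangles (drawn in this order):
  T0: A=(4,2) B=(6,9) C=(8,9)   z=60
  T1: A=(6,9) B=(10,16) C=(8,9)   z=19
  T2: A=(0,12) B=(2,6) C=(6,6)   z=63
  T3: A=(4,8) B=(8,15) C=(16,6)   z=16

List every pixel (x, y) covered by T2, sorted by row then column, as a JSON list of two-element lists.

T0:
  2·area = 14  (B↔C swapped to make it positive)
  edge (4, 2)→(8, 9): d=(4,7) right/bottom  bias=-1
  edge (8, 9)→(6, 9): d=(-2,0) right/bottom  bias=-1
  edge (6, 9)→(4, 2): d=(-2,-7) top-left  bias=+0
    (2,2)@(5, 5): e=[5,8,1] → █
    (3,2)@(7, 5): e=[-9,8,15] → ·
    (2,3)@(5, 7): e=[13,4,-3] → ·
    (0,4)@(1, 9): e=[49,0,-35] → ·  [on edge]
    (1,4)@(3, 9): e=[35,0,-21] → ·  [on edge]
    (2,4)@(5, 9): e=[21,0,-7] → ·  [on edge]
    (3,4)@(7, 9): e=[7,0,7] → ·  [on edge]
    (4,4)@(9, 9): e=[-7,0,21] → ·  [on edge]
    (5,4)@(11, 9): e=[-21,0,35] → ·  [on edge]
    (6,4)@(13, 9): e=[-35,0,49] → ·  [on edge]
    (7,4)@(15, 9): e=[-49,0,63] → ·  [on edge]
  covered (1 px):
    · · · · · · · ·
    · · · · · · · ·
    · · █ · · · · ·
    · · · · · · · ·
    · · · · · · · ·
    · · · · · · · ·
    · · · · · · · ·
    · · · · · · · ·
T1:
  2·area = 14  (B↔C swapped to make it positive)
  edge (6, 9)→(8, 9): d=(2,0) top-left  bias=+0
  edge (8, 9)→(10, 16): d=(2,7) right/bottom  bias=-1
  edge (10, 16)→(6, 9): d=(-4,-7) top-left  bias=+0
    (0,4)@(1, 9): e=[0,49,-35] → ·  [on edge]
    (1,4)@(3, 9): e=[0,35,-21] → ·  [on edge]
    (2,4)@(5, 9): e=[0,21,-7] → ·  [on edge]
    (3,4)@(7, 9): e=[0,7,7] → █  [on edge]
    (4,4)@(9, 9): e=[0,-7,21] → ·  [on edge]
    (5,4)@(11, 9): e=[0,-21,35] → ·  [on edge]
    (6,4)@(13, 9): e=[0,-35,49] → ·  [on edge]
    (7,4)@(15, 9): e=[0,-49,63] → ·  [on edge]
    (3,5)@(7, 11): e=[4,11,-1] → ·
    (4,6)@(9, 13): e=[8,1,5] → █
    (5,6)@(11, 13): e=[8,-13,19] → ·
    (4,7)@(9, 15): e=[12,5,-3] → ·
  covered (2 px):
    · · · · · · · ·
    · · · · · · · ·
    · · · · · · · ·
    · · · · · · · ·
    · · · █ · · · ·
    · · · · · · · ·
    · · · · █ · · ·
    · · · · · · · ·
T2:
  2·area = 24
  edge (0, 12)→(2, 6): d=(2,-6) top-left  bias=+0
  edge (2, 6)→(6, 6): d=(4,0) top-left  bias=+0
  edge (6, 6)→(0, 12): d=(-6,6) right/bottom  bias=-1
    (5,0)@(11, 1): e=[44,-20,0] → ·  [on edge]
    (1,1)@(3, 3): e=[0,-12,36] → ·  [on edge]
    (4,1)@(9, 3): e=[36,-12,0] → ·  [on edge]
    (3,2)@(7, 5): e=[28,-4,0] → ·  [on edge]
    (1,3)@(3, 7): e=[8,4,12] → █
    (2,3)@(5, 7): e=[20,4,0] → ·  [on edge]
    (0,4)@(1, 9): e=[0,12,12] → █  [on edge]
    (1,4)@(3, 9): e=[12,12,0] → ·  [on edge]
    (0,5)@(1, 11): e=[4,20,0] → ·  [on edge]
  covered (2 px):
    · · · · · · · ·
    · · · · · · · ·
    · · · · · · · ·
    · █ · · · · · ·
    █ · · · · · · ·
    · · · · · · · ·
    · · · · · · · ·
    · · · · · · · ·
T3:
  2·area = 92  (B↔C swapped to make it positive)
  edge (4, 8)→(16, 6): d=(12,-2) top-left  bias=+0
  edge (16, 6)→(8, 15): d=(-8,9) right/bottom  bias=-1
  edge (8, 15)→(4, 8): d=(-4,-7) top-left  bias=+0
    (5,3)@(11, 7): e=[2,37,53] → █
    (6,3)@(13, 7): e=[6,19,67] → █
    (7,3)@(15, 7): e=[10,1,81] → █
    (2,4)@(5, 9): e=[14,75,3] → █
    (3,4)@(7, 9): e=[18,57,17] → █
    (4,4)@(9, 9): e=[22,39,31] → █
    (7,4)@(15, 9): e=[34,-15,73] → ·
    (2,5)@(5, 11): e=[38,59,-5] → ·
    (3,5)@(7, 11): e=[42,41,9] → █
    (6,5)@(13, 11): e=[54,-13,51] → ·
    (3,6)@(7, 13): e=[66,25,1] → █
    (5,6)@(11, 13): e=[74,-11,29] → ·
  covered (13 px):
    · · · · · · · ·
    · · · · · · · ·
    · · · · · · · ·
    · · · · · █ █ █
    · · █ █ █ █ █ ·
    · · · █ █ █ · ·
    · · · █ █ · · ·
    · · · · · · · ·

Result: [[1,3],[0,4]]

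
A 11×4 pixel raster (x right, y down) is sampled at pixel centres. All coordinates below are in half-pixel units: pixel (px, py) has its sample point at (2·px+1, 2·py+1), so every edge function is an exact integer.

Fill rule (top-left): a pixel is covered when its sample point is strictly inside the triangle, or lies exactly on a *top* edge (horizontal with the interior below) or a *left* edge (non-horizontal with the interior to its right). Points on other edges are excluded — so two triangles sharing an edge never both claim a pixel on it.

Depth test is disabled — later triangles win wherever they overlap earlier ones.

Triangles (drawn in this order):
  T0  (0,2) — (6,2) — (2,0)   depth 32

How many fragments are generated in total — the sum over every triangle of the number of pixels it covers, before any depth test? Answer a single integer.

T0:
  2·area = 12  (B↔C swapped to make it positive)
  edge (0, 2)→(2, 0): d=(2,-2) top-left  bias=+0
  edge (2, 0)→(6, 2): d=(4,2) right/bottom  bias=-1
  edge (6, 2)→(0, 2): d=(-6,0) right/bottom  bias=-1
    (0,0)@(1, 1): e=[0,6,6] → #  [on edge]
    (1,0)@(3, 1): e=[4,2,6] → #
    (2,0)@(5, 1): e=[8,-2,6] → ·
    (0,1)@(1, 3): e=[4,14,-6] → ·
    (1,1)@(3, 3): e=[8,10,-6] → ·
  covered (2 px):
    # # · · · · · · · · ·
    · · · · · · · · · · ·
    · · · · · · · · · · ·
    · · · · · · · · · · ·

Result: 2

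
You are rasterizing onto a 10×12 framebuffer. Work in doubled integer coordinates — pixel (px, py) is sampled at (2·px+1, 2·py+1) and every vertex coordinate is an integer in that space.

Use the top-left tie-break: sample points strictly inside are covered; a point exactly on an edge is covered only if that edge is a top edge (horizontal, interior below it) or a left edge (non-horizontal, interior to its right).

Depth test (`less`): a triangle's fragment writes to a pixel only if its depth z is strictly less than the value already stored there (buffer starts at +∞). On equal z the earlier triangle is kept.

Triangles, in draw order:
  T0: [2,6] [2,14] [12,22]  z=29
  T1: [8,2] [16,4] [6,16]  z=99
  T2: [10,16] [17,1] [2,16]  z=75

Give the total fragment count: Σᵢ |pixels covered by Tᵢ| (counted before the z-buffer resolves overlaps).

T0:
  2·area = 80  (B↔C swapped to make it positive)
  edge (2, 6)→(12, 22): d=(10,16) right/bottom  bias=-1
  edge (12, 22)→(2, 14): d=(-10,-8) top-left  bias=+0
  edge (2, 14)→(2, 6): d=(0,-8) top-left  bias=+0
    (1,4)@(3, 9): e=[14,58,8] → #
    (2,4)@(5, 9): e=[-18,74,24] → ·
    (1,5)@(3, 11): e=[34,38,8] → #
    (2,5)@(5, 11): e=[2,54,24] → #
    (3,5)@(7, 11): e=[-30,70,40] → ·
    (1,6)@(3, 13): e=[54,18,8] → #
    (3,6)@(7, 13): e=[-10,50,40] → ·
    (1,7)@(3, 15): e=[74,-2,8] → ·
    (2,7)@(5, 15): e=[42,14,24] → #
    (3,7)@(7, 15): e=[10,30,40] → #
    (4,7)@(9, 15): e=[-22,46,56] → ·
    (2,8)@(5, 17): e=[62,-6,24] → ·
  covered (10 px):
    · · · · · · · · · ·
    · · · · · · · · · ·
    · · · · · · · · · ·
    · · · · · · · · · ·
    · # · · · · · · · ·
    · # # · · · · · · ·
    · # # · · · · · · ·
    · · # # · · · · · ·
    · · · # · · · · · ·
    · · · · # · · · · ·
    · · · · · # · · · ·
    · · · · · · · · · ·
T1:
  2·area = 116
  edge (8, 2)→(16, 4): d=(8,2) right/bottom  bias=-1
  edge (16, 4)→(6, 16): d=(-10,12) right/bottom  bias=-1
  edge (6, 16)→(8, 2): d=(2,-14) top-left  bias=+0
    (4,1)@(9, 3): e=[6,94,16] → #
    (5,1)@(11, 3): e=[2,70,44] → #
    (6,1)@(13, 3): e=[-2,46,72] → ·
    (4,2)@(9, 5): e=[22,74,20] → #
    (6,2)@(13, 5): e=[14,26,76] → #
    (7,2)@(15, 5): e=[10,2,104] → #
    (8,2)@(17, 5): e=[6,-22,132] → ·
    (4,3)@(9, 7): e=[38,54,24] → #
    (7,3)@(15, 7): e=[26,-18,108] → ·
    (3,4)@(7, 9): e=[58,58,0] → #  [on edge]
    (6,4)@(13, 9): e=[46,-14,84] → ·
    (3,5)@(7, 11): e=[74,38,4] → #
    (2,11)@(5, 23): e=[174,-58,0] → ·  [on edge]
  covered (15 px):
    · · · · · · · · · ·
    · · · · # # · · · ·
    · · · · # # # # · ·
    · · · · # # # · · ·
    · · · # # # · · · ·
    · · · # # · · · · ·
    · · · # · · · · · ·
    · · · · · · · · · ·
    · · · · · · · · · ·
    · · · · · · · · · ·
    · · · · · · · · · ·
    · · · · · · · · · ·
T2:
  2·area = 120  (B↔C swapped to make it positive)
  edge (10, 16)→(2, 16): d=(-8,0) right/bottom  bias=-1
  edge (2, 16)→(17, 1): d=(15,-15) top-left  bias=+0
  edge (17, 1)→(10, 16): d=(-7,15) right/bottom  bias=-1
    (8,0)@(17, 1): e=[120,0,0] → ·  [on edge]
    (7,1)@(15, 3): e=[104,0,16] → #  [on edge]
    (8,1)@(17, 3): e=[104,30,-14] → ·
    (6,2)@(13, 5): e=[88,0,32] → #  [on edge]
    (8,2)@(17, 5): e=[88,60,-28] → ·
    (5,3)@(11, 7): e=[72,0,48] → #  [on edge]
    (7,3)@(15, 7): e=[72,60,-12] → ·
    (4,4)@(9, 9): e=[56,0,64] → #  [on edge]
    (7,4)@(15, 9): e=[56,90,-26] → ·
    (3,5)@(7, 11): e=[40,0,80] → #  [on edge]
    (6,5)@(13, 11): e=[40,90,-10] → ·
    (2,6)@(5, 13): e=[24,0,96] → #  [on edge]
    (1,7)@(3, 15): e=[8,0,112] → #  [on edge]
    (0,8)@(1, 17): e=[-8,0,128] → ·  [on edge]
  covered (19 px):
    · · · · · · · · · ·
    · · · · · · · # · ·
    · · · · · · # # · ·
    · · · · · # # · · ·
    · · · · # # # · · ·
    · · · # # # · · · ·
    · · # # # # · · · ·
    · # # # # · · · · ·
    · · · · · · · · · ·
    · · · · · · · · · ·
    · · · · · · · · · ·
    · · · · · · · · · ·

Answer: 44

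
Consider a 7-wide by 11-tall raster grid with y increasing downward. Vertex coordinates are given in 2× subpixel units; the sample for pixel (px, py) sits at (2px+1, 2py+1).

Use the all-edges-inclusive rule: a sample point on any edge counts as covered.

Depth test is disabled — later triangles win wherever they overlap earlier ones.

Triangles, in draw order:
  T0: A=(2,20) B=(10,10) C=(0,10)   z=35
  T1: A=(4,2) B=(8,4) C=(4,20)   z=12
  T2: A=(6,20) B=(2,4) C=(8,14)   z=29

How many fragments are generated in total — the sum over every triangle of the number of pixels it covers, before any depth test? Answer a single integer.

T0:
  2·area = 100  (B↔C swapped to make it positive)
  edge (2, 20)→(0, 10): d=(-2,-10) inclusive
  edge (0, 10)→(10, 10): d=(10,0) inclusive
  edge (10, 10)→(2, 20): d=(-8,10) inclusive
    (0,5)@(1, 11): e=[8,10,82] → █
    (1,5)@(3, 11): e=[28,10,62] → █
    (2,5)@(5, 11): e=[48,10,42] → █
    (3,5)@(7, 11): e=[68,10,22] → █
    (4,5)@(9, 11): e=[88,10,2] → █
    (5,5)@(11, 11): e=[108,10,-18] → ·
    (0,6)@(1, 13): e=[4,30,66] → █
    (4,6)@(9, 13): e=[84,30,-14] → ·
    (0,7)@(1, 15): e=[0,50,50] → █  [on edge]
    (3,7)@(7, 15): e=[60,50,-10] → ·
    (0,8)@(1, 17): e=[-4,70,34] → ·
    (1,8)@(3, 17): e=[16,70,14] → █
  covered (13 px):
    · · · · · · ·
    · · · · · · ·
    · · · · · · ·
    · · · · · · ·
    · · · · · · ·
    █ █ █ █ █ · ·
    █ █ █ █ · · ·
    █ █ █ · · · ·
    · █ · · · · ·
    · · · · · · ·
    · · · · · · ·
T1:
  2·area = 72
  edge (4, 2)→(8, 4): d=(4,2) inclusive
  edge (8, 4)→(4, 20): d=(-4,16) inclusive
  edge (4, 20)→(4, 2): d=(0,-18) inclusive
    (2,1)@(5, 3): e=[2,52,18] → █
    (3,1)@(7, 3): e=[-2,20,54] → ·
    (2,2)@(5, 5): e=[10,44,18] → █
    (3,2)@(7, 5): e=[6,12,54] → █
    (4,2)@(9, 5): e=[2,-20,90] → ·
    (2,3)@(5, 7): e=[18,36,18] → █
    (4,3)@(9, 7): e=[10,-28,90] → ·
    (2,4)@(5, 9): e=[26,28,18] → █
    (3,4)@(7, 9): e=[22,-4,54] → ·
    (2,5)@(5, 11): e=[34,20,18] → █
    (3,5)@(7, 11): e=[30,-12,54] → ·
    (2,6)@(5, 13): e=[42,12,18] → █
  covered (9 px):
    · · · · · · ·
    · · █ · · · ·
    · · █ █ · · ·
    · · █ █ · · ·
    · · █ · · · ·
    · · █ · · · ·
    · · █ · · · ·
    · · █ · · · ·
    · · · · · · ·
    · · · · · · ·
    · · · · · · ·
T2:
  2·area = 56
  edge (6, 20)→(2, 4): d=(-4,-16) inclusive
  edge (2, 4)→(8, 14): d=(6,10) inclusive
  edge (8, 14)→(6, 20): d=(-2,6) inclusive
    (5,2)@(11, 5): e=[140,-84,0] → ·  [on edge]
    (1,3)@(3, 7): e=[4,8,44] → █
    (2,3)@(5, 7): e=[36,-12,32] → ·
    (1,4)@(3, 9): e=[-4,20,40] → ·
    (2,4)@(5, 9): e=[28,0,28] → █  [on edge]
    (3,4)@(7, 9): e=[60,-20,16] → ·
    (2,5)@(5, 11): e=[20,12,24] → █
    (3,5)@(7, 11): e=[52,-8,12] → ·
    (4,5)@(9, 11): e=[84,-28,0] → ·  [on edge]
    (2,6)@(5, 13): e=[12,24,20] → █
    (3,6)@(7, 13): e=[44,4,8] → █
    (4,6)@(9, 13): e=[76,-16,-4] → ·
    (3,8)@(7, 17): e=[28,28,0] → █  [on edge]
    (5,9)@(11, 19): e=[84,0,-28] → ·  [on edge]
  covered (8 px):
    · · · · · · ·
    · · · · · · ·
    · · · · · · ·
    · █ · · · · ·
    · · █ · · · ·
    · · █ · · · ·
    · · █ █ · · ·
    · · █ █ · · ·
    · · · █ · · ·
    · · · · · · ·
    · · · · · · ·

Answer: 30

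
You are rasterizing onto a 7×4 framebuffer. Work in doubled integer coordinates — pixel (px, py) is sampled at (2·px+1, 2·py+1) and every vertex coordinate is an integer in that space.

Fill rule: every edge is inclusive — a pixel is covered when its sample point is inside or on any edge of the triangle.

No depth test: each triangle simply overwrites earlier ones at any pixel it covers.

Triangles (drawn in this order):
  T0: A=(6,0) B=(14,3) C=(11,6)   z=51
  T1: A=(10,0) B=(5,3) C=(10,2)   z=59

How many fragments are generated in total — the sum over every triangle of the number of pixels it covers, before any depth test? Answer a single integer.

T0:
  2·area = 33
  edge (6, 0)→(14, 3): d=(8,3) inclusive
  edge (14, 3)→(11, 6): d=(-3,3) inclusive
  edge (11, 6)→(6, 0): d=(-5,-6) inclusive
    (3,0)@(7, 1): e=[5,27,1] → X
    (4,0)@(9, 1): e=[-1,21,13] → .
    (3,1)@(7, 3): e=[21,21,-9] → .
    (4,1)@(9, 3): e=[15,15,3] → X
    (5,1)@(11, 3): e=[9,9,15] → X
    (6,1)@(13, 3): e=[3,3,27] → X
    (4,2)@(9, 5): e=[31,9,-7] → .
    (5,2)@(11, 5): e=[25,3,5] → X
    (6,2)@(13, 5): e=[19,-3,17] → .
    (5,3)@(11, 7): e=[41,-3,-5] → .
  covered (5 px):
    . . . X . . .
    . . . . X X X
    . . . . . X .
    . . . . . . .
T1:
  2·area = 10  (B↔C swapped to make it positive)
  edge (10, 0)→(10, 2): d=(0,2) inclusive
  edge (10, 2)→(5, 3): d=(-5,1) inclusive
  edge (5, 3)→(10, 0): d=(5,-3) inclusive
    (4,0)@(9, 1): e=[2,6,2] → X
    (5,0)@(11, 1): e=[-2,4,8] → .
    (2,1)@(5, 3): e=[10,0,0] → X  [on edge]
    (3,1)@(7, 3): e=[6,-2,6] → .
    (4,1)@(9, 3): e=[2,-4,12] → .
    (2,2)@(5, 5): e=[10,-10,10] → .
  covered (2 px):
    . . . . X . .
    . . X . . . .
    . . . . . . .
    . . . . . . .

Answer: 7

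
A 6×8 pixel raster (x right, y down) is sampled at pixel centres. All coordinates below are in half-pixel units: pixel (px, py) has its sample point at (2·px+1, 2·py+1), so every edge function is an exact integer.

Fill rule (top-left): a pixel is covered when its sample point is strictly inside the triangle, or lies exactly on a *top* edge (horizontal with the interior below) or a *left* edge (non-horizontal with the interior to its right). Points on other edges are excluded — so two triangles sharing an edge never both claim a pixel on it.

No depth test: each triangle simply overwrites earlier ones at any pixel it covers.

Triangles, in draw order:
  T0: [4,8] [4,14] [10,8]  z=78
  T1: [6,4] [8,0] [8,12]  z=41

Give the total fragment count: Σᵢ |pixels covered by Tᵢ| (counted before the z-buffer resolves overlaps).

T0:
  2·area = 36  (B↔C swapped to make it positive)
  edge (4, 8)→(10, 8): d=(6,0) top-left  bias=+0
  edge (10, 8)→(4, 14): d=(-6,6) right/bottom  bias=-1
  edge (4, 14)→(4, 8): d=(0,-6) top-left  bias=+0
    (5,3)@(11, 7): e=[-6,0,42] → ·  [on edge]
    (2,4)@(5, 9): e=[6,24,6] → #
    (3,4)@(7, 9): e=[6,12,18] → #
    (4,4)@(9, 9): e=[6,0,30] → ·  [on edge]
    (2,5)@(5, 11): e=[18,12,6] → #
    (3,5)@(7, 11): e=[18,0,18] → ·  [on edge]
    (2,6)@(5, 13): e=[30,0,6] → ·  [on edge]
    (1,7)@(3, 15): e=[42,0,-6] → ·  [on edge]
  covered (3 px):
    · · · · · ·
    · · · · · ·
    · · · · · ·
    · · · · · ·
    · · # # · ·
    · · # · · ·
    · · · · · ·
    · · · · · ·
T1:
  2·area = 24
  edge (6, 4)→(8, 0): d=(2,-4) top-left  bias=+0
  edge (8, 0)→(8, 12): d=(0,12) right/bottom  bias=-1
  edge (8, 12)→(6, 4): d=(-2,-8) top-left  bias=+0
    (3,1)@(7, 3): e=[2,12,10] → #
    (4,1)@(9, 3): e=[10,-12,26] → ·
    (3,2)@(7, 5): e=[6,12,6] → #
    (4,2)@(9, 5): e=[14,-12,22] → ·
    (3,3)@(7, 7): e=[10,12,2] → #
    (4,3)@(9, 7): e=[18,-12,18] → ·
    (3,4)@(7, 9): e=[14,12,-2] → ·
  covered (3 px):
    · · · · · ·
    · · · # · ·
    · · · # · ·
    · · · # · ·
    · · · · · ·
    · · · · · ·
    · · · · · ·
    · · · · · ·

Answer: 6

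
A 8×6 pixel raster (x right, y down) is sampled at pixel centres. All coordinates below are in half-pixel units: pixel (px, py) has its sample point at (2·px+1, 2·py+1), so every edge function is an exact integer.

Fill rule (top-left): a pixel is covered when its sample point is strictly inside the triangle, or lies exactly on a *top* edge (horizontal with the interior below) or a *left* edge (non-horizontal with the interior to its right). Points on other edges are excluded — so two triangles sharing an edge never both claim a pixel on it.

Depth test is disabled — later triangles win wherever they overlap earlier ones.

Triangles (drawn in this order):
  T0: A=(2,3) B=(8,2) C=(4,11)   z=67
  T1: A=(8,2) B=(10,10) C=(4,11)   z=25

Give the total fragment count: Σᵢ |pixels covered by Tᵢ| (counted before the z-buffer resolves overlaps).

T0:
  2·area = 50
  edge (2, 3)→(8, 2): d=(6,-1) top-left  bias=+0
  edge (8, 2)→(4, 11): d=(-4,9) right/bottom  bias=-1
  edge (4, 11)→(2, 3): d=(-2,-8) top-left  bias=+0
    (1,1)@(3, 3): e=[1,41,8] → █
    (2,1)@(5, 3): e=[3,23,24] → █
    (3,1)@(7, 3): e=[5,5,40] → █
    (4,1)@(9, 3): e=[7,-13,56] → ·
    (1,2)@(3, 5): e=[13,33,4] → █
    (3,2)@(7, 5): e=[17,-3,36] → ·
    (1,3)@(3, 7): e=[25,25,0] → █  [on edge]
    (3,3)@(7, 7): e=[29,-11,32] → ·
    (1,4)@(3, 9): e=[37,17,-4] → ·
    (2,4)@(5, 9): e=[39,-1,12] → ·
  covered (7 px):
    · · · · · · · ·
    · █ █ █ · · · ·
    · █ █ · · · · ·
    · █ █ · · · · ·
    · · · · · · · ·
    · · · · · · · ·
T1:
  2·area = 50
  edge (8, 2)→(10, 10): d=(2,8) right/bottom  bias=-1
  edge (10, 10)→(4, 11): d=(-6,1) right/bottom  bias=-1
  edge (4, 11)→(8, 2): d=(4,-9) top-left  bias=+0
    (3,2)@(7, 5): e=[14,33,3] → █
    (4,2)@(9, 5): e=[-2,31,21] → ·
    (3,3)@(7, 7): e=[18,21,11] → █
    (4,3)@(9, 7): e=[2,19,29] → █
    (5,3)@(11, 7): e=[-14,17,47] → ·
    (2,4)@(5, 9): e=[38,11,1] → █
    (5,4)@(11, 9): e=[-10,5,55] → ·
    (2,5)@(5, 11): e=[42,-1,9] → ·
    (3,5)@(7, 11): e=[26,-3,27] → ·
    (4,5)@(9, 11): e=[10,-5,45] → ·
  covered (6 px):
    · · · · · · · ·
    · · · · · · · ·
    · · · █ · · · ·
    · · · █ █ · · ·
    · · █ █ █ · · ·
    · · · · · · · ·

Final: 13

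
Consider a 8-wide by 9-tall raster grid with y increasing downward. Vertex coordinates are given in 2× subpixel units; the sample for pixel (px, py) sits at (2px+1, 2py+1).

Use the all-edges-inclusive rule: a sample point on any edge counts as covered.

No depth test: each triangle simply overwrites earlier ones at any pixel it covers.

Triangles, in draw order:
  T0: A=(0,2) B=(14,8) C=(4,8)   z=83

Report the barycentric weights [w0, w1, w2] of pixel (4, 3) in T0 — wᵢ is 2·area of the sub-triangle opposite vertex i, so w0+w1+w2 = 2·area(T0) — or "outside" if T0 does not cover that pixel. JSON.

T0:
  2·area = 60
  edge (0, 2)→(14, 8): d=(14,6) inclusive
  edge (14, 8)→(4, 8): d=(-10,0) inclusive
  edge (4, 8)→(0, 2): d=(-4,-6) inclusive
    (0,1)@(1, 3): e=[8,50,2] → #
    (1,1)@(3, 3): e=[-4,50,14] → ·
    (0,2)@(1, 5): e=[36,30,-6] → ·
    (1,2)@(3, 5): e=[24,30,6] → #
    (2,2)@(5, 5): e=[12,30,18] → #
    (3,2)@(7, 5): e=[0,30,30] → #  [on edge]
    (4,2)@(9, 5): e=[-12,30,42] → ·
    (1,3)@(3, 7): e=[52,10,-2] → ·
    (2,3)@(5, 7): e=[40,10,10] → #
    (4,3)@(9, 7): e=[16,10,34] → #
    (5,3)@(11, 7): e=[4,10,46] → #
    (6,3)@(13, 7): e=[-8,10,58] → ·
  covered (8 px):
    · · · · · · · ·
    # · · · · · · ·
    · # # # · · · ·
    · · # # # # · ·
    · · · · · · · ·
    · · · · · · · ·
    · · · · · · · ·
    · · · · · · · ·
    · · · · · · · ·

Result: [10,34,16]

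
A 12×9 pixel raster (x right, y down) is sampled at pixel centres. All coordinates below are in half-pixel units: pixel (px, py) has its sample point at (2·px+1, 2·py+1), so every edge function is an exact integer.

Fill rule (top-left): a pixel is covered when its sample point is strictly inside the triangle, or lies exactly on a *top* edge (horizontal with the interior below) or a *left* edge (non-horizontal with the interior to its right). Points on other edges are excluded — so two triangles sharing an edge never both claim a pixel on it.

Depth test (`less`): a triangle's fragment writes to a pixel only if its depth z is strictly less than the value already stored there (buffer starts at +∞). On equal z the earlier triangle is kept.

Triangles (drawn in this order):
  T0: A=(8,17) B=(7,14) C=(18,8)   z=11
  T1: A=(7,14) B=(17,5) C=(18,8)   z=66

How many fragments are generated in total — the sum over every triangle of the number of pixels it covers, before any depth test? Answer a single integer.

T0:
  2·area = 39
  edge (8, 17)→(7, 14): d=(-1,-3) top-left  bias=+0
  edge (7, 14)→(18, 8): d=(11,-6) top-left  bias=+0
  edge (18, 8)→(8, 17): d=(-10,9) right/bottom  bias=-1
    (6,5)@(13, 11): e=[21,3,15] → X
    (7,5)@(15, 11): e=[27,15,-3] → .
    (4,6)@(9, 13): e=[7,1,31] → X
    (5,6)@(11, 13): e=[13,13,13] → X
    (6,6)@(13, 13): e=[19,25,-5] → .
    (4,7)@(9, 15): e=[5,23,11] → X
    (5,7)@(11, 15): e=[11,35,-7] → .
    (4,8)@(9, 17): e=[3,45,-9] → .
  covered (4 px):
    . . . . . . . . . . . .
    . . . . . . . . . . . .
    . . . . . . . . . . . .
    . . . . . . . . . . . .
    . . . . . . . . . . . .
    . . . . . . X . . . . .
    . . . . X X . . . . . .
    . . . . X . . . . . . .
    . . . . . . . . . . . .
T1:
  2·area = 39
  edge (7, 14)→(17, 5): d=(10,-9) top-left  bias=+0
  edge (17, 5)→(18, 8): d=(1,3) right/bottom  bias=-1
  edge (18, 8)→(7, 14): d=(-11,6) right/bottom  bias=-1
    (8,2)@(17, 5): e=[0,0,39] → .  [on edge]
    (7,3)@(15, 7): e=[2,8,29] → X
    (8,3)@(17, 7): e=[20,2,17] → X
    (9,3)@(19, 7): e=[38,-4,5] → .
    (6,4)@(13, 9): e=[4,16,19] → X
    (8,4)@(17, 9): e=[40,4,-5] → .
    (5,5)@(11, 11): e=[6,24,9] → X
    (6,5)@(13, 11): e=[24,18,-3] → .
    (7,5)@(15, 11): e=[42,12,-15] → .
    (9,5)@(19, 11): e=[78,0,-39] → .  [on edge]
    (5,6)@(11, 13): e=[26,26,-13] → .
    (10,8)@(21, 17): e=[156,0,-117] → .  [on edge]
  covered (5 px):
    . . . . . . . . . . . .
    . . . . . . . . . . . .
    . . . . . . . . . . . .
    . . . . . . . X X . . .
    . . . . . . X X . . . .
    . . . . . X . . . . . .
    . . . . . . . . . . . .
    . . . . . . . . . . . .
    . . . . . . . . . . . .

Final: 9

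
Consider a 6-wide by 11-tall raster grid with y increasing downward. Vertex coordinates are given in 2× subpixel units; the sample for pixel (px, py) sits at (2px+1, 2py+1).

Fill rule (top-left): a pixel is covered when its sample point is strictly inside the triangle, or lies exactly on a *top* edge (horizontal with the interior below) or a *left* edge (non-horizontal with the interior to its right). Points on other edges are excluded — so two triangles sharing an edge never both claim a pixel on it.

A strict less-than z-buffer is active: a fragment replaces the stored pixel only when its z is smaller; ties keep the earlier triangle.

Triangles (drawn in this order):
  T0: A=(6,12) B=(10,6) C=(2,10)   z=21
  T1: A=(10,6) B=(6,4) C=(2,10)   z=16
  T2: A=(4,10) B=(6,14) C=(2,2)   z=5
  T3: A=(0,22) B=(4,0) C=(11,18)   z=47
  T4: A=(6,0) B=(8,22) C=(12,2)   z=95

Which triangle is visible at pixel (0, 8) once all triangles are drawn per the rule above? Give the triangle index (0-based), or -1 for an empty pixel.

T0:
  2·area = 32  (B↔C swapped to make it positive)
  edge (6, 12)→(2, 10): d=(-4,-2) top-left  bias=+0
  edge (2, 10)→(10, 6): d=(8,-4) top-left  bias=+0
  edge (10, 6)→(6, 12): d=(-4,6) right/bottom  bias=-1
    (4,3)@(9, 7): e=[26,4,2] → X
    (5,3)@(11, 7): e=[30,12,-10] → .
    (2,4)@(5, 9): e=[10,4,18] → X
    (3,4)@(7, 9): e=[14,12,6] → X
    (4,4)@(9, 9): e=[18,20,-6] → .
    (2,5)@(5, 11): e=[2,20,10] → X
    (3,5)@(7, 11): e=[6,28,-2] → .
    (2,6)@(5, 13): e=[-6,36,2] → .
  covered (4 px):
    . . . . . .
    . . . . . .
    . . . . . .
    . . . . X .
    . . X X . .
    . . X . . .
    . . . . . .
    . . . . . .
    . . . . . .
    . . . . . .
    . . . . . .
T1:
  2·area = 32  (B↔C swapped to make it positive)
  edge (10, 6)→(2, 10): d=(-8,4) right/bottom  bias=-1
  edge (2, 10)→(6, 4): d=(4,-6) top-left  bias=+0
  edge (6, 4)→(10, 6): d=(4,2) right/bottom  bias=-1
    (3,2)@(7, 5): e=[20,10,2] → X
    (4,2)@(9, 5): e=[12,22,-2] → .
    (2,3)@(5, 7): e=[12,6,14] → X
    (4,3)@(9, 7): e=[-4,30,6] → .
    (1,4)@(3, 9): e=[4,2,26] → X
    (2,4)@(5, 9): e=[-4,14,22] → .
    (3,4)@(7, 9): e=[-12,26,18] → .
    (1,5)@(3, 11): e=[-12,10,34] → .
  covered (4 px):
    . . . . . .
    . . . . . .
    . . . X . .
    . . X X . .
    . X . . . .
    . . . . . .
    . . . . . .
    . . . . . .
    . . . . . .
    . . . . . .
    . . . . . .
T2:
  2·area = 8  (B↔C swapped to make it positive)
  edge (4, 10)→(2, 2): d=(-2,-8) top-left  bias=+0
  edge (2, 2)→(6, 14): d=(4,12) right/bottom  bias=-1
  edge (6, 14)→(4, 10): d=(-2,-4) top-left  bias=+0
    (1,2)@(3, 5): e=[2,0,6] → .  [on edge]
    (2,5)@(5, 11): e=[6,0,2] → .  [on edge]
    (3,8)@(7, 17): e=[10,0,-2] → .  [on edge]
  covered (0 px):
    . . . . . .
    . . . . . .
    . . . . . .
    . . . . . .
    . . . . . .
    . . . . . .
    . . . . . .
    . . . . . .
    . . . . . .
    . . . . . .
    . . . . . .
T3:
  2·area = 226
  edge (0, 22)→(4, 0): d=(4,-22) top-left  bias=+0
  edge (4, 0)→(11, 18): d=(7,18) right/bottom  bias=-1
  edge (11, 18)→(0, 22): d=(-11,4) right/bottom  bias=-1
    (2,1)@(5, 3): e=[34,3,189] → X
    (3,1)@(7, 3): e=[78,-33,181] → .
    (2,2)@(5, 5): e=[42,17,167] → X
    (3,2)@(7, 5): e=[86,-19,159] → .
    (1,3)@(3, 7): e=[6,67,153] → X
    (3,3)@(7, 7): e=[94,-5,137] → .
    (1,4)@(3, 9): e=[14,81,131] → X
    (3,4)@(7, 9): e=[102,9,115] → X
    (4,4)@(9, 9): e=[146,-27,107] → .
    (1,5)@(3, 11): e=[22,95,109] → X
    (4,5)@(9, 11): e=[154,-13,85] → .
    (1,6)@(3, 13): e=[30,109,87] → X
  covered (28 px):
    . . . . . .
    . . X . . .
    . . X . . .
    . X X . . .
    . X X X . .
    . X X X . .
    . X X X X .
    . X X X X .
    X X X X X .
    X X X X . .
    X . . . . .
T4:
  2·area = 128  (B↔C swapped to make it positive)
  edge (6, 0)→(12, 2): d=(6,2) right/bottom  bias=-1
  edge (12, 2)→(8, 22): d=(-4,20) right/bottom  bias=-1
  edge (8, 22)→(6, 0): d=(-2,-22) top-left  bias=+0
    (3,0)@(7, 1): e=[4,104,20] → X
    (4,0)@(9, 1): e=[0,64,64] → .  [on edge]
    (3,1)@(7, 3): e=[16,96,16] → X
    (4,1)@(9, 3): e=[12,56,60] → X
    (5,1)@(11, 3): e=[8,16,104] → X
    (3,2)@(7, 5): e=[28,88,12] → X
    (3,3)@(7, 7): e=[40,80,8] → X
    (5,3)@(11, 7): e=[32,0,96] → .  [on edge]
    (3,4)@(7, 9): e=[52,72,4] → X
    (5,4)@(11, 9): e=[44,-8,92] → .
    (3,5)@(7, 11): e=[64,64,0] → X  [on edge]
    (5,5)@(11, 11): e=[56,-16,88] → .
    (4,8)@(9, 17): e=[96,0,32] → .  [on edge]
  covered (15 px):
    . . . X . .
    . . . X X X
    . . . X X X
    . . . X X .
    . . . X X .
    . . . X X .
    . . . . X .
    . . . . X .
    . . . . . .
    . . . . . .
    . . . . . .

Z-buffer (winner per pixel, '.' = empty):
  . . . 4 . .
  . . 3 4 4 4
  . . 3 1 4 4
  . 3 1 1 0 .
  . 1 0 0 4 .
  . 3 0 3 4 .
  . 3 3 3 3 .
  . 3 3 3 3 .
  3 3 3 3 3 .
  3 3 3 3 . .
  3 . . . . .

Answer: 3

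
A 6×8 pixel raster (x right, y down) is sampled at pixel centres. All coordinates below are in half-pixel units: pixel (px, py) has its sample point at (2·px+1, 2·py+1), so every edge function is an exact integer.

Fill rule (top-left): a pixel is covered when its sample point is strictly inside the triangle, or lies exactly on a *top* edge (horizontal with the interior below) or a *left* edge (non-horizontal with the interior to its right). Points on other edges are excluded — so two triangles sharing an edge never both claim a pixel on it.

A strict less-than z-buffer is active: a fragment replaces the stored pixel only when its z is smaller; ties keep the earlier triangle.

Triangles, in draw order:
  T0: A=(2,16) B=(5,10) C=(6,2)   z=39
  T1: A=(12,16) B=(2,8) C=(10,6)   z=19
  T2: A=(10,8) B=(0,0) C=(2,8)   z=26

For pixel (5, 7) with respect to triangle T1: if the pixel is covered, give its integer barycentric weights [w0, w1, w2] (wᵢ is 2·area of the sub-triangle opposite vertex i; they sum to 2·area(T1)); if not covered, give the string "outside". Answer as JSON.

T0:
  2·area = 18  (B↔C swapped to make it positive)
  edge (2, 16)→(6, 2): d=(4,-14) top-left  bias=+0
  edge (6, 2)→(5, 10): d=(-1,8) right/bottom  bias=-1
  edge (5, 10)→(2, 16): d=(-3,6) right/bottom  bias=-1
    (2,3)@(5, 7): e=[6,3,9] → X
    (3,3)@(7, 7): e=[34,-13,-3] → .
    (2,4)@(5, 9): e=[14,1,3] → X
    (3,4)@(7, 9): e=[42,-15,-9] → .
    (2,5)@(5, 11): e=[22,-1,-3] → .
    (1,6)@(3, 13): e=[2,13,3] → X
    (2,6)@(5, 13): e=[30,-3,-9] → .
    (1,7)@(3, 15): e=[10,11,-3] → .
  covered (3 px):
    . . . . . .
    . . . . . .
    . . . . . .
    . . X . . .
    . . X . . .
    . . . . . .
    . X . . . .
    . . . . . .
T1:
  2·area = 84
  edge (12, 16)→(2, 8): d=(-10,-8) top-left  bias=+0
  edge (2, 8)→(10, 6): d=(8,-2) top-left  bias=+0
  edge (10, 6)→(12, 16): d=(2,10) right/bottom  bias=-1
    (4,0)@(9, 1): e=[126,-42,0] → .  [on edge]
    (3,3)@(7, 7): e=[50,2,32] → X
    (4,3)@(9, 7): e=[66,6,12] → X
    (5,3)@(11, 7): e=[82,10,-8] → .
    (2,4)@(5, 9): e=[14,14,56] → X
    (5,4)@(11, 9): e=[62,26,-4] → .
    (2,5)@(5, 11): e=[-6,30,60] → .
    (3,5)@(7, 11): e=[10,34,40] → X
    (5,5)@(11, 11): e=[42,42,0] → .  [on edge]
    (3,6)@(7, 13): e=[-10,50,44] → .
    (4,6)@(9, 13): e=[6,54,24] → X
    (5,6)@(11, 13): e=[22,58,4] → X
  covered (10 px):
    . . . . . .
    . . . . . .
    . . . . . .
    . . . X X .
    . . X X X .
    . . . X X .
    . . . . X X
    . . . . . X
T2:
  2·area = 64  (B↔C swapped to make it positive)
  edge (10, 8)→(2, 8): d=(-8,0) right/bottom  bias=-1
  edge (2, 8)→(0, 0): d=(-2,-8) top-left  bias=+0
  edge (0, 0)→(10, 8): d=(10,8) right/bottom  bias=-1
    (0,0)@(1, 1): e=[56,6,2] → X
    (1,0)@(3, 1): e=[56,22,-14] → .
    (0,1)@(1, 3): e=[40,2,22] → X
    (1,1)@(3, 3): e=[40,18,6] → X
    (2,1)@(5, 3): e=[40,34,-10] → .
    (0,2)@(1, 5): e=[24,-2,42] → .
    (1,2)@(3, 5): e=[24,14,26] → X
    (2,2)@(5, 5): e=[24,30,10] → X
    (3,2)@(7, 5): e=[24,46,-6] → .
    (1,3)@(3, 7): e=[8,10,46] → X
    (3,3)@(7, 7): e=[8,42,14] → X
    (4,3)@(9, 7): e=[8,58,-2] → .
  covered (8 px):
    X . . . . .
    X X . . . .
    . X X . . .
    . X X X . .
    . . . . . .
    . . . . . .
    . . . . . .
    . . . . . .

Answer: [74,8,2]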